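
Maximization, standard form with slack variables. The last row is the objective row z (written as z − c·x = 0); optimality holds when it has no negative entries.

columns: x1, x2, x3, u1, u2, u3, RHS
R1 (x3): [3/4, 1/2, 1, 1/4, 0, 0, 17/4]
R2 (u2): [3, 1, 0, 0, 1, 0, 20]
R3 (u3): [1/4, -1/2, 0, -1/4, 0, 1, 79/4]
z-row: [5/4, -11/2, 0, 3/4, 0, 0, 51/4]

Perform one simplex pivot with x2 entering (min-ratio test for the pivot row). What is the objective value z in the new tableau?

Ratio test on column x2 — row 1: (17/4)/(1/2) = 17/2; row 2: 20/1 = 20; row 3: entry -1/2 ≤ 0. Minimum is 17/2 at row 1 (x3 leaves); pivot element 1/2.
Pivot on row 1; the z-row RHS becomes 51/4 − (-11/2)·(17/2) = 119/2.

119/2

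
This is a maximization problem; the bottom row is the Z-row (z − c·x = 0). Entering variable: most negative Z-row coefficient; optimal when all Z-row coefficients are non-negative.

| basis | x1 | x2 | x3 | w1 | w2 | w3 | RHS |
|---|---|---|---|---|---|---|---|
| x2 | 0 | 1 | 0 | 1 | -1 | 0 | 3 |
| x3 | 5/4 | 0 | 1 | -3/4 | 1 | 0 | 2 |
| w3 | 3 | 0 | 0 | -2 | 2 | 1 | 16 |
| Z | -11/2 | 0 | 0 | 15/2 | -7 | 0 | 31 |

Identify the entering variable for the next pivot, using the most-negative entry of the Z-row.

w2

Negative Z-row entries: x1: -11/2, w2: -7.
The most negative is -7 in column w2, so w2 enters.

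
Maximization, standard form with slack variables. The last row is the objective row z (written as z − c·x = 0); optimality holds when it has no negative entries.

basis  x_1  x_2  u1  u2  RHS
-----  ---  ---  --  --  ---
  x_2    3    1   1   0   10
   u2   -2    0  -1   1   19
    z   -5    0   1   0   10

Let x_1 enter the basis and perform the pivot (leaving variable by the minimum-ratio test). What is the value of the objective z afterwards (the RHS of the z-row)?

Ratio test on column x_1 — row 1: 10/3 = 10/3; row 2: entry -2 ≤ 0. Minimum is 10/3 at row 1 (x_2 leaves); pivot element 3.
Pivot on row 1; the z-row RHS becomes 10 − (-5)·(10/3) = 80/3.

80/3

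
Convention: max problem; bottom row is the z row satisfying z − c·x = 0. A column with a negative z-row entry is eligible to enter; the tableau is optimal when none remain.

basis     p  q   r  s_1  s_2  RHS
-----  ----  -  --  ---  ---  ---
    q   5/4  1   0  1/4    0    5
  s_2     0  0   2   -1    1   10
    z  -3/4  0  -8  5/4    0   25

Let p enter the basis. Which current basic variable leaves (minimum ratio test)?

q

Column p entries and ratios — q: 5/(5/4) = 4; s_2: 0 ≤ 0, skip.
Smallest ratio is 4 in the row of q, so q leaves.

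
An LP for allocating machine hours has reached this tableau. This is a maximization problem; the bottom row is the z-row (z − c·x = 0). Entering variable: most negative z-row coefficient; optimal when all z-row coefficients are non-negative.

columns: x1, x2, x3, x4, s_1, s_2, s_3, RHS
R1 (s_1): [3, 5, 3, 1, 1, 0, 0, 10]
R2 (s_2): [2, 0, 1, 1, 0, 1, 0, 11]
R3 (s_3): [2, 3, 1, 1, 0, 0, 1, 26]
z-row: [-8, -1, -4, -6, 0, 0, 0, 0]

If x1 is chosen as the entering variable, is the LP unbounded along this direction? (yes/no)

no

Column x1 has positive entries in row(s) 1, 2, 3, so the ratio test bounds it — not unbounded.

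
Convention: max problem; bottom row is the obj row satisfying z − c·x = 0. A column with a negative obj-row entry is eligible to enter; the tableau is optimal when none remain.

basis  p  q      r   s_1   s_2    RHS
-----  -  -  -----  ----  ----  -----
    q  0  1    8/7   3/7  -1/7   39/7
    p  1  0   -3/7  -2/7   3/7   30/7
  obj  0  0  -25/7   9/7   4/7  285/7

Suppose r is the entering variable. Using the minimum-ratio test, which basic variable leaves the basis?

q

Column r entries and ratios — q: (39/7)/(8/7) = 39/8; p: -3/7 ≤ 0, skip.
Smallest ratio is 39/8 in the row of q, so q leaves.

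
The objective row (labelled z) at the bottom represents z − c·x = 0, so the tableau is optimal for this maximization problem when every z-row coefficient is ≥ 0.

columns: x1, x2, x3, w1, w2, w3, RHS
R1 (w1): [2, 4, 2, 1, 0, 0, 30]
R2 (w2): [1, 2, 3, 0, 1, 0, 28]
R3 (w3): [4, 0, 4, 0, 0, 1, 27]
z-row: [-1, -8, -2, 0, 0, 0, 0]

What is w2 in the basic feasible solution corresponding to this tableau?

28

w2 is basic (row 2); its value is the RHS of that row, 28.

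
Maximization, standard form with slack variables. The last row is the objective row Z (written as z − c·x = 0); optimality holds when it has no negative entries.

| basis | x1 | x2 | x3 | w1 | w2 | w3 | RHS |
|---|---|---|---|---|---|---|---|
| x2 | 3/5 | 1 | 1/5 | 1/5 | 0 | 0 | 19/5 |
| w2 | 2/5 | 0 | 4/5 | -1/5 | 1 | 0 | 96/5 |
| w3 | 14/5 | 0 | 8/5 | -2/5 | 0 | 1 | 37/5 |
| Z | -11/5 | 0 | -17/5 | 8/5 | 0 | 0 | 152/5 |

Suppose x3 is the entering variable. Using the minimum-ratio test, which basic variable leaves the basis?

Column x3 entries and ratios — x2: (19/5)/(1/5) = 19; w2: (96/5)/(4/5) = 24; w3: (37/5)/(8/5) = 37/8.
Smallest ratio is 37/8 in the row of w3, so w3 leaves.

w3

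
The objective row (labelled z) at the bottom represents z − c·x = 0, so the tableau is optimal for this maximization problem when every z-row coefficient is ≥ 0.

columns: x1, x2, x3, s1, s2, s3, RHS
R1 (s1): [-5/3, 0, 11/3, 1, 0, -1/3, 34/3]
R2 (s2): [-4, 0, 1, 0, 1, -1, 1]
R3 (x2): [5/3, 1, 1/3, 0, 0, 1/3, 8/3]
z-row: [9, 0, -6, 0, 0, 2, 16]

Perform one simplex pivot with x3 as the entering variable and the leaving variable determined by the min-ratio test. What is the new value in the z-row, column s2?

6

Ratio test on column x3 — row 1: (34/3)/(11/3) = 34/11; row 2: 1/1 = 1; row 3: (8/3)/(1/3) = 8. Minimum is 1 at row 2 (s2 leaves); pivot element 1.
Divide row 2 by 1; eliminate column x3 from the other rows.
z-row update in column s2: 0 − (-6)·1 = 6.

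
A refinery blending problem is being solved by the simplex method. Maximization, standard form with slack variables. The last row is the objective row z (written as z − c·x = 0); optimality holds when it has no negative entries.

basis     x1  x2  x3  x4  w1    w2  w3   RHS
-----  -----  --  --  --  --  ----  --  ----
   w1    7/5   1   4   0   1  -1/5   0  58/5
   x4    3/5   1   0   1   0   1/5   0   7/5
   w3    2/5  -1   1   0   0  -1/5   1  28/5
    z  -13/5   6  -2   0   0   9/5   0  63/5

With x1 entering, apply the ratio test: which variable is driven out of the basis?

x4

Column x1 entries and ratios — w1: (58/5)/(7/5) = 58/7; x4: (7/5)/(3/5) = 7/3; w3: (28/5)/(2/5) = 14.
Smallest ratio is 7/3 in the row of x4, so x4 leaves.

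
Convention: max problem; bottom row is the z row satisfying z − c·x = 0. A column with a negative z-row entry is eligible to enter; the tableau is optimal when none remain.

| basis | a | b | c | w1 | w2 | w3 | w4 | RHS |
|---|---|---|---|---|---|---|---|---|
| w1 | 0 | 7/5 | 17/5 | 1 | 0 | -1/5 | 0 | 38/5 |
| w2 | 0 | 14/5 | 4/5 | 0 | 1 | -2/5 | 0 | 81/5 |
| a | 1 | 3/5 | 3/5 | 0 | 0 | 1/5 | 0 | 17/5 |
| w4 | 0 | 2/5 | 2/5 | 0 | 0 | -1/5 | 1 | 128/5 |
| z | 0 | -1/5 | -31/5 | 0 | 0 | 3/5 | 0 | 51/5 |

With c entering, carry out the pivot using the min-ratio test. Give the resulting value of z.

Ratio test on column c — row 1: (38/5)/(17/5) = 38/17; row 2: (81/5)/(4/5) = 81/4; row 3: (17/5)/(3/5) = 17/3; row 4: (128/5)/(2/5) = 64. Minimum is 38/17 at row 1 (w1 leaves); pivot element 17/5.
Pivot on row 1; the z-row RHS becomes 51/5 − (-31/5)·(38/17) = 409/17.

409/17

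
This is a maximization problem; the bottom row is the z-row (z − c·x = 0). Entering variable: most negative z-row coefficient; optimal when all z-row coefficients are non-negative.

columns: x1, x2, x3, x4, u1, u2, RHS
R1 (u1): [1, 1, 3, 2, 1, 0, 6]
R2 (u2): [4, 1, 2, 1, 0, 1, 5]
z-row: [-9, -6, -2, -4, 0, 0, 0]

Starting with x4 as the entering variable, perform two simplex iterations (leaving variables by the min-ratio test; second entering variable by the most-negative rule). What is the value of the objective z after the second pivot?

Ratio test on column x4 — row 1: 6/2 = 3; row 2: 5/1 = 5. Minimum is 3 at row 1 (u1 leaves); pivot element 2.
Pivot on row 1; the z-row RHS becomes 0 − (-4)·3 = 12.
Next entering variable (most negative z-row entry -7): x1.
Ratio test on column x1 — row 1: 3/(1/2) = 6; row 2: 2/(7/2) = 4/7. Minimum is 4/7 at row 2 (u2 leaves); pivot element 7/2.
After the second pivot the z-row RHS is 12 − (-7)·(4/7) = 16.

16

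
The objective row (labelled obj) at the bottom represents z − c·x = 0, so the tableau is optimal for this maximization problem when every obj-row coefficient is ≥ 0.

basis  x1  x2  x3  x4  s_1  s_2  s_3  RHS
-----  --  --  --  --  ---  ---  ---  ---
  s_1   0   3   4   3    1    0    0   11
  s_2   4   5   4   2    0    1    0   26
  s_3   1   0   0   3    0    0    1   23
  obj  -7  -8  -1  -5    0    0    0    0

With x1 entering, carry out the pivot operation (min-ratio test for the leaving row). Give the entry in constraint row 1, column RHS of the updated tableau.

11

Ratio test on column x1 — row 1: entry 0 ≤ 0; row 2: 26/4 = 13/2; row 3: 23/1 = 23. Minimum is 13/2 at row 2 (s_2 leaves); pivot element 4.
Divide row 2 by 4; eliminate column x1 from the other rows.
Row 1 update in column RHS: 11 − 0·(13/2) = 11.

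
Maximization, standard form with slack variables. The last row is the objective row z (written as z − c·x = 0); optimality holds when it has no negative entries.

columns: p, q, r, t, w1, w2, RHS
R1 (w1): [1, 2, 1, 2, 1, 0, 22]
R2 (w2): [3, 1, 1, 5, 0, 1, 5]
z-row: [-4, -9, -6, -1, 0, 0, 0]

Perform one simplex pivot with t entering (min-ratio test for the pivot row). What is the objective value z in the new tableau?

1

Ratio test on column t — row 1: 22/2 = 11; row 2: 5/5 = 1. Minimum is 1 at row 2 (w2 leaves); pivot element 5.
Pivot on row 2; the z-row RHS becomes 0 − (-1)·1 = 1.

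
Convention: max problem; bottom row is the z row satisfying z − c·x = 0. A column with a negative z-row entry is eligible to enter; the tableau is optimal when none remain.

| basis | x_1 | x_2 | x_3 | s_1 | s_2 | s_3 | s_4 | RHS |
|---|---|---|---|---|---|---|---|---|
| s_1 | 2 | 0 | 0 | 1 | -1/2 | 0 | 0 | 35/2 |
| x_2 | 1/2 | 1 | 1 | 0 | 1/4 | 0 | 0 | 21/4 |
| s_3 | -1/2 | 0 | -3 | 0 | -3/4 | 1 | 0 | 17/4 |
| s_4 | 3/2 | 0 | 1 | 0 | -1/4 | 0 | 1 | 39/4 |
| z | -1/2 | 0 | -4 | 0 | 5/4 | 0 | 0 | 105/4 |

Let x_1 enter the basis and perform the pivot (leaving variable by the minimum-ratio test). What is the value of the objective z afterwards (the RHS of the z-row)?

59/2

Ratio test on column x_1 — row 1: (35/2)/2 = 35/4; row 2: (21/4)/(1/2) = 21/2; row 3: entry -1/2 ≤ 0; row 4: (39/4)/(3/2) = 13/2. Minimum is 13/2 at row 4 (s_4 leaves); pivot element 3/2.
Pivot on row 4; the z-row RHS becomes 105/4 − (-1/2)·(13/2) = 59/2.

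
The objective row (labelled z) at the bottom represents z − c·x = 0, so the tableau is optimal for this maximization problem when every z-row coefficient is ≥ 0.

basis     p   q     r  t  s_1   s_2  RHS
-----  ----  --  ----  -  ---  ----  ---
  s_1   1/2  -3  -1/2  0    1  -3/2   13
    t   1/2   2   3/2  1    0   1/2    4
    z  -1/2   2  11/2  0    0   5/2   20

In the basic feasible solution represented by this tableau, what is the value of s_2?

s_2 is not in the basis, so in the current basic feasible solution s_2 = 0.

0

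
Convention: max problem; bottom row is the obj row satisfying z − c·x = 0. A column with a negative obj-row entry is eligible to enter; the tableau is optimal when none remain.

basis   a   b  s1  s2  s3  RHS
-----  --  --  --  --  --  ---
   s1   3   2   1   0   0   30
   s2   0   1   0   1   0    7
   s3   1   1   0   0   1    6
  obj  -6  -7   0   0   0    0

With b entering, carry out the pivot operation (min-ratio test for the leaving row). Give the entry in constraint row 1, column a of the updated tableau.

Ratio test on column b — row 1: 30/2 = 15; row 2: 7/1 = 7; row 3: 6/1 = 6. Minimum is 6 at row 3 (s3 leaves); pivot element 1.
Divide row 3 by 1; eliminate column b from the other rows.
Row 1 update in column a: 3 − 2·1 = 1.

1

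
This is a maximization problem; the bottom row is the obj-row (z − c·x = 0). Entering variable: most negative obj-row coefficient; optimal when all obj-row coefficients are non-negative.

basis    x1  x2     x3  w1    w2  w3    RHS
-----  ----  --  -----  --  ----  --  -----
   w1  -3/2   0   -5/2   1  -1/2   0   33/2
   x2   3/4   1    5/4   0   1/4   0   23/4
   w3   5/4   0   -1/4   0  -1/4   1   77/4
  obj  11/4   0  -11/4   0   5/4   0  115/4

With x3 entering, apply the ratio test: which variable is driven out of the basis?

Column x3 entries and ratios — w1: -5/2 ≤ 0, skip; x2: (23/4)/(5/4) = 23/5; w3: -1/4 ≤ 0, skip.
Smallest ratio is 23/5 in the row of x2, so x2 leaves.

x2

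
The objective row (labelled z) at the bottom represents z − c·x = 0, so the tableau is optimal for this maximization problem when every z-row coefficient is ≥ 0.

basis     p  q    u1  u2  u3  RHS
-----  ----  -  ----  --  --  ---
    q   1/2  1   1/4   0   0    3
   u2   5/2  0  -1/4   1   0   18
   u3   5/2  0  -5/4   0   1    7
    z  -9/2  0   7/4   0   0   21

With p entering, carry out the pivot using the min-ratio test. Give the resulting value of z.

Ratio test on column p — row 1: 3/(1/2) = 6; row 2: 18/(5/2) = 36/5; row 3: 7/(5/2) = 14/5. Minimum is 14/5 at row 3 (u3 leaves); pivot element 5/2.
Pivot on row 3; the z-row RHS becomes 21 − (-9/2)·(14/5) = 168/5.

168/5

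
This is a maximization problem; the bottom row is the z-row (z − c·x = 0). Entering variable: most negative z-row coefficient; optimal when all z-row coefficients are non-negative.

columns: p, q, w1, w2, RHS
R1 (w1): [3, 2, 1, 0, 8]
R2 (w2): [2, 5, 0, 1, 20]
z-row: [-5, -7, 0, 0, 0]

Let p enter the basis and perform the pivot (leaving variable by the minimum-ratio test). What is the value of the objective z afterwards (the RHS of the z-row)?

Ratio test on column p — row 1: 8/3 = 8/3; row 2: 20/2 = 10. Minimum is 8/3 at row 1 (w1 leaves); pivot element 3.
Pivot on row 1; the z-row RHS becomes 0 − (-5)·(8/3) = 40/3.

40/3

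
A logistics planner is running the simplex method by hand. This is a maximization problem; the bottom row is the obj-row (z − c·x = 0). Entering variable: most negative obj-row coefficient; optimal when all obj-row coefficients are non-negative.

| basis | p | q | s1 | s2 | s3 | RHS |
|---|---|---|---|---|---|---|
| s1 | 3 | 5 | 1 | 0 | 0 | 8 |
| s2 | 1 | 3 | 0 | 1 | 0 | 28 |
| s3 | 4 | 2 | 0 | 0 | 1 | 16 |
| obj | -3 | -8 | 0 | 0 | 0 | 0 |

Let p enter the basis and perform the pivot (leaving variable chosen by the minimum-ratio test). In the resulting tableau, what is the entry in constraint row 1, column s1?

1/3

Ratio test on column p — row 1: 8/3 = 8/3; row 2: 28/1 = 28; row 3: 16/4 = 4. Minimum is 8/3 at row 1 (s1 leaves); pivot element 3.
Divide row 1 by 3; eliminate column p from the other rows.
In the new row 1, the s1 entry is the old entry divided by the pivot: 1/3 = 1/3.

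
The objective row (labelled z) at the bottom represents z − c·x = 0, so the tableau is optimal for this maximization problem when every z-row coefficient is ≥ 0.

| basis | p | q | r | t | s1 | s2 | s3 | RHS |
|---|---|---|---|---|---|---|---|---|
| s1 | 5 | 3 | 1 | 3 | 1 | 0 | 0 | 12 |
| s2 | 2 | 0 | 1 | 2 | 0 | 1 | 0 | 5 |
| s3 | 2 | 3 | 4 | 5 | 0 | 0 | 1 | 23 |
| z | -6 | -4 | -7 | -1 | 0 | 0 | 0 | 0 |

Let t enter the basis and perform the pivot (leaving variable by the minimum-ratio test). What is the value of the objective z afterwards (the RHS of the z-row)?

Ratio test on column t — row 1: 12/3 = 4; row 2: 5/2 = 5/2; row 3: 23/5 = 23/5. Minimum is 5/2 at row 2 (s2 leaves); pivot element 2.
Pivot on row 2; the z-row RHS becomes 0 − (-1)·(5/2) = 5/2.

5/2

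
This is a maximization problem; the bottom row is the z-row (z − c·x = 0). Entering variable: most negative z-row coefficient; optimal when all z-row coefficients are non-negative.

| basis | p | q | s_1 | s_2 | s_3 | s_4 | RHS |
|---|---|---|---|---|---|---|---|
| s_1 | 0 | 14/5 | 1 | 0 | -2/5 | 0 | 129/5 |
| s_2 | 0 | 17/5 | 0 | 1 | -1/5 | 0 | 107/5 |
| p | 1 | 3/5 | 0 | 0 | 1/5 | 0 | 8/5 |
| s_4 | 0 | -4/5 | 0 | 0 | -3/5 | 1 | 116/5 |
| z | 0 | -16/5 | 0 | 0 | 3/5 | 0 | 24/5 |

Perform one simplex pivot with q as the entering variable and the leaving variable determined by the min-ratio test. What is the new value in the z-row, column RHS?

40/3

Ratio test on column q — row 1: (129/5)/(14/5) = 129/14; row 2: (107/5)/(17/5) = 107/17; row 3: (8/5)/(3/5) = 8/3; row 4: entry -4/5 ≤ 0. Minimum is 8/3 at row 3 (p leaves); pivot element 3/5.
Divide row 3 by 3/5; eliminate column q from the other rows.
z-row update in column RHS: 24/5 − (-16/5)·(8/3) = 40/3.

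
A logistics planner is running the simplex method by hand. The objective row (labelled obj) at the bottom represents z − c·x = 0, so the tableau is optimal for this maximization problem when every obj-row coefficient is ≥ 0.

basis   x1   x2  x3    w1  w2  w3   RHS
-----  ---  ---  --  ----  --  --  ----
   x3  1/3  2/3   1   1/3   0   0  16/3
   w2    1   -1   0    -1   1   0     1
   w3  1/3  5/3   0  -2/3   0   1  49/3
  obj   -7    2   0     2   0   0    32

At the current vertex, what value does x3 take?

16/3

x3 is basic (row 1); its value is the RHS of that row, 16/3.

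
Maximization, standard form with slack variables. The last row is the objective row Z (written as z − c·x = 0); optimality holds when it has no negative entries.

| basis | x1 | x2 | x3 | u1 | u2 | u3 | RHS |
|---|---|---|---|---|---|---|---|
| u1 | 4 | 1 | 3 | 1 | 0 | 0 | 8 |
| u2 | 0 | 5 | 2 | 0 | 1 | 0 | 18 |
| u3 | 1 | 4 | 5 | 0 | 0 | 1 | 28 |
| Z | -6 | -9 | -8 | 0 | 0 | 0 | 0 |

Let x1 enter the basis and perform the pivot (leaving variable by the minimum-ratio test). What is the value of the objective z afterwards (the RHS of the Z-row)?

12

Ratio test on column x1 — row 1: 8/4 = 2; row 2: entry 0 ≤ 0; row 3: 28/1 = 28. Minimum is 2 at row 1 (u1 leaves); pivot element 4.
Pivot on row 1; the Z-row RHS becomes 0 − (-6)·2 = 12.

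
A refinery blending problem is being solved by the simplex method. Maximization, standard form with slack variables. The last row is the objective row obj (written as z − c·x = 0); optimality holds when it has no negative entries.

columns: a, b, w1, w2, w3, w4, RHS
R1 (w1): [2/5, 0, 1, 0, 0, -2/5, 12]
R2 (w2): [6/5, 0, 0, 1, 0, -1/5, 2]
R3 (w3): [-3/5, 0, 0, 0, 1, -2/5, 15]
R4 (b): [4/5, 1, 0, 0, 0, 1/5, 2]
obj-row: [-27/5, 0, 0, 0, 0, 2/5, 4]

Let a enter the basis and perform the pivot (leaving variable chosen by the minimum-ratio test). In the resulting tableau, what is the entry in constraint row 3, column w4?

Ratio test on column a — row 1: 12/(2/5) = 30; row 2: 2/(6/5) = 5/3; row 3: entry -3/5 ≤ 0; row 4: 2/(4/5) = 5/2. Minimum is 5/3 at row 2 (w2 leaves); pivot element 6/5.
Divide row 2 by 6/5; eliminate column a from the other rows.
Row 3 update in column w4: -2/5 − (-3/5)·(-1/6) = -1/2.

-1/2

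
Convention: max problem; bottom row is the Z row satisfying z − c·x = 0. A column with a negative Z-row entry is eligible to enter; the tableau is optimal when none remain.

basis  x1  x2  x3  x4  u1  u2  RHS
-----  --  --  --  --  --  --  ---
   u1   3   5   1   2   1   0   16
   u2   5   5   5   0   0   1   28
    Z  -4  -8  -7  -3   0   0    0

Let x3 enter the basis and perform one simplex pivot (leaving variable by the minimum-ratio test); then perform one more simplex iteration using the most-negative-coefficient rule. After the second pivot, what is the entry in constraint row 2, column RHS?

28/5

Ratio test on column x3 — row 1: 16/1 = 16; row 2: 28/5 = 28/5. Minimum is 28/5 at row 2 (u2 leaves); pivot element 5.
Divide row 2 by 5; eliminate column x3 from the other rows.
Second iteration: most negative Z-row entry is -3 in column x4, so x4 enters.
Ratio test on column x4 — row 1: (52/5)/2 = 26/5; row 2: entry 0 ≤ 0. Minimum is 26/5 at row 1 (u1 leaves); pivot element 2.
Divide row 1 by 2; eliminate column x4 from the other rows.
After both pivots, the entry at constraint row 2, column RHS is 28/5.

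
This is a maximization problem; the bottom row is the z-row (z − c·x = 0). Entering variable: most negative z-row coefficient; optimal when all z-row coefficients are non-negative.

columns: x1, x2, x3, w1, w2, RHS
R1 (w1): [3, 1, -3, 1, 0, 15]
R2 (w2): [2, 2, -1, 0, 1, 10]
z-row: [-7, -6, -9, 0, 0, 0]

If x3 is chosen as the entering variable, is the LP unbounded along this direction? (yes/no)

Every constraint-row entry in column x3 is ≤ 0, so increasing x3 is unbounded.

yes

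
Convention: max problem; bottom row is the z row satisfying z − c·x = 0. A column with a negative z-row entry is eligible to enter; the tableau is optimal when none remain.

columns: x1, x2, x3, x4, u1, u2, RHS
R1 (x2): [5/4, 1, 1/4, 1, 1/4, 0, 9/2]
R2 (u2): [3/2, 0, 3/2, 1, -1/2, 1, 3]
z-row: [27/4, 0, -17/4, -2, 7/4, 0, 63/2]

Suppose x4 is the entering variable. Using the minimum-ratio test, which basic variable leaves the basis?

u2

Column x4 entries and ratios — x2: (9/2)/1 = 9/2; u2: 3/1 = 3.
Smallest ratio is 3 in the row of u2, so u2 leaves.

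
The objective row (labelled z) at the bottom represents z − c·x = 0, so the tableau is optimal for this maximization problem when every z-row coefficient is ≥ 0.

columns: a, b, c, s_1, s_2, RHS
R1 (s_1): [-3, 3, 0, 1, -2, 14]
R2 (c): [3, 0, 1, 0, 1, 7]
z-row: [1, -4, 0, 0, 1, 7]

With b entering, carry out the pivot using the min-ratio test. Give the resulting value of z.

Ratio test on column b — row 1: 14/3 = 14/3; row 2: entry 0 ≤ 0. Minimum is 14/3 at row 1 (s_1 leaves); pivot element 3.
Pivot on row 1; the z-row RHS becomes 7 − (-4)·(14/3) = 77/3.

77/3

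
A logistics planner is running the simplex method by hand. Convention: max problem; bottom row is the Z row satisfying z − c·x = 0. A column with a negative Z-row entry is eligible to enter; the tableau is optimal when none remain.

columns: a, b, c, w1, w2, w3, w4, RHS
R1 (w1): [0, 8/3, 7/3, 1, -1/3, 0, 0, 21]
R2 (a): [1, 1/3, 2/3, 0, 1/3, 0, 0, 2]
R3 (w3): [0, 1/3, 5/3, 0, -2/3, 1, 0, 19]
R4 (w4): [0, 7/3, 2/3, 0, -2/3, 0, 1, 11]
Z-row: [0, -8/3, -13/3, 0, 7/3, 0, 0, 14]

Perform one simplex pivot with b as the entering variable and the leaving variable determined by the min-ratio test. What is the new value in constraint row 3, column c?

11/7

Ratio test on column b — row 1: 21/(8/3) = 63/8; row 2: 2/(1/3) = 6; row 3: 19/(1/3) = 57; row 4: 11/(7/3) = 33/7. Minimum is 33/7 at row 4 (w4 leaves); pivot element 7/3.
Divide row 4 by 7/3; eliminate column b from the other rows.
Row 3 update in column c: 5/3 − (1/3)·(2/7) = 11/7.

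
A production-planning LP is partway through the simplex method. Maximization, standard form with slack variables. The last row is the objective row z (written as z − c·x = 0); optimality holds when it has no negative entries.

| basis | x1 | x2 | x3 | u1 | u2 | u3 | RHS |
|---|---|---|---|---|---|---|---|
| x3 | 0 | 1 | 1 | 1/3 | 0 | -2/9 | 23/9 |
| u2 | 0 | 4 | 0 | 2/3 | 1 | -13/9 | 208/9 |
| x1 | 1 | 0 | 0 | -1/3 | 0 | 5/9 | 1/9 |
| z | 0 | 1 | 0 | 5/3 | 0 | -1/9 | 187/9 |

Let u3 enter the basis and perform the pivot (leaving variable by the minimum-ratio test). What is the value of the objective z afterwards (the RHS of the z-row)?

Ratio test on column u3 — row 1: entry -2/9 ≤ 0; row 2: entry -13/9 ≤ 0; row 3: (1/9)/(5/9) = 1/5. Minimum is 1/5 at row 3 (x1 leaves); pivot element 5/9.
Pivot on row 3; the z-row RHS becomes 187/9 − (-1/9)·(1/5) = 104/5.

104/5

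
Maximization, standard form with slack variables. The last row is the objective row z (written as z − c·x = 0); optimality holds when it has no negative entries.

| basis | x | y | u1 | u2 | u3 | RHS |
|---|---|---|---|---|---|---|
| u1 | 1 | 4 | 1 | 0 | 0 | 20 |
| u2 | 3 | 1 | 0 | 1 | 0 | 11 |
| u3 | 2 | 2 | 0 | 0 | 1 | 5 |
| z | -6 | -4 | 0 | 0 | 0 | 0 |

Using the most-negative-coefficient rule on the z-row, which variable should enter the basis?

x

Negative z-row entries: x: -6, y: -4.
The most negative is -6 in column x, so x enters.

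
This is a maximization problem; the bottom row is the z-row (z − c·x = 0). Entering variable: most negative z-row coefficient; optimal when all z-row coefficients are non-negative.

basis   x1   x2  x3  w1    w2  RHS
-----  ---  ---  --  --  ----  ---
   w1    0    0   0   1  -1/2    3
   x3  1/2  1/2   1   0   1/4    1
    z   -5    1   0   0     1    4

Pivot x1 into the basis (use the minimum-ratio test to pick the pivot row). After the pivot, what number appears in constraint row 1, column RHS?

Ratio test on column x1 — row 1: entry 0 ≤ 0; row 2: 1/(1/2) = 2. Minimum is 2 at row 2 (x3 leaves); pivot element 1/2.
Divide row 2 by 1/2; eliminate column x1 from the other rows.
Row 1 update in column RHS: 3 − 0·2 = 3.

3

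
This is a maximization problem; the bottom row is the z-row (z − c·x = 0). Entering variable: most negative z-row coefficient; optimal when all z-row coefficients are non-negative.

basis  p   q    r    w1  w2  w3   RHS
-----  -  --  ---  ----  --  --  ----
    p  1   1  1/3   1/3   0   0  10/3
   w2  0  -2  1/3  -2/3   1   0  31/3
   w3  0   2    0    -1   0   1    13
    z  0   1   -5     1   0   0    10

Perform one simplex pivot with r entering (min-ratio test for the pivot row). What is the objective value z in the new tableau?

60

Ratio test on column r — row 1: (10/3)/(1/3) = 10; row 2: (31/3)/(1/3) = 31; row 3: entry 0 ≤ 0. Minimum is 10 at row 1 (p leaves); pivot element 1/3.
Pivot on row 1; the z-row RHS becomes 10 − (-5)·10 = 60.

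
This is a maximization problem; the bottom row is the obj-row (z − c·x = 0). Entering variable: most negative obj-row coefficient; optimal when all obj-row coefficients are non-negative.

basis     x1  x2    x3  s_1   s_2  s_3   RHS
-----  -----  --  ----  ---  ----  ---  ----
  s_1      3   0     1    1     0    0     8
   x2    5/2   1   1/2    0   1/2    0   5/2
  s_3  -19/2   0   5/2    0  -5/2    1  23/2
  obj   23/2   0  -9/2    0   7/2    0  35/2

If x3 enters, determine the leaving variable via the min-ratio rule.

Column x3 entries and ratios — s_1: 8/1 = 8; x2: (5/2)/(1/2) = 5; s_3: (23/2)/(5/2) = 23/5.
Smallest ratio is 23/5 in the row of s_3, so s_3 leaves.

s_3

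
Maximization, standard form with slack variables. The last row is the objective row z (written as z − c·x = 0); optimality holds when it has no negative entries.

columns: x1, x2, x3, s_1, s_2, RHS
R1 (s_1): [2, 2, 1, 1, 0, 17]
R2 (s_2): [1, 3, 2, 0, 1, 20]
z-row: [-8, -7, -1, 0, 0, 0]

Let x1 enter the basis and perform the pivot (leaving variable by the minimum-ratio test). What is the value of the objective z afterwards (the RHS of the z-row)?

Ratio test on column x1 — row 1: 17/2 = 17/2; row 2: 20/1 = 20. Minimum is 17/2 at row 1 (s_1 leaves); pivot element 2.
Pivot on row 1; the z-row RHS becomes 0 − (-8)·(17/2) = 68.

68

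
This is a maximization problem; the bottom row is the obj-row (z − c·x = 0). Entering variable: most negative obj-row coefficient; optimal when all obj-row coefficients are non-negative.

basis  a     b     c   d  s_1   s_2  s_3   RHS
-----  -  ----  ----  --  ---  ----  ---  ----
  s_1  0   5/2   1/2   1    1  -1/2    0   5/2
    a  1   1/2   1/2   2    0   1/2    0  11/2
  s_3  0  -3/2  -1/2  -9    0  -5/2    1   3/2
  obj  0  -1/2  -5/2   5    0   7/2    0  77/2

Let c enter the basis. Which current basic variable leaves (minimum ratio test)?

Column c entries and ratios — s_1: (5/2)/(1/2) = 5; a: (11/2)/(1/2) = 11; s_3: -1/2 ≤ 0, skip.
Smallest ratio is 5 in the row of s_1, so s_1 leaves.

s_1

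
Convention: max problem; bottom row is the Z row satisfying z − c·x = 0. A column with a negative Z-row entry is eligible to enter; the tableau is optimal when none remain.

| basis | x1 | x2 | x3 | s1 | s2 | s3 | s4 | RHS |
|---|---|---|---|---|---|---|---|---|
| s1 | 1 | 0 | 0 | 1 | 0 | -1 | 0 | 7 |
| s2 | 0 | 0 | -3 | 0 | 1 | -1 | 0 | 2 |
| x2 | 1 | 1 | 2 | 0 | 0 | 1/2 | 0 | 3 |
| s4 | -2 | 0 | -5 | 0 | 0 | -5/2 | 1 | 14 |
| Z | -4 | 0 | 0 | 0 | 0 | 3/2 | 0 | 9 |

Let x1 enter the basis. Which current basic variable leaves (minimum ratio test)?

Column x1 entries and ratios — s1: 7/1 = 7; s2: 0 ≤ 0, skip; x2: 3/1 = 3; s4: -2 ≤ 0, skip.
Smallest ratio is 3 in the row of x2, so x2 leaves.

x2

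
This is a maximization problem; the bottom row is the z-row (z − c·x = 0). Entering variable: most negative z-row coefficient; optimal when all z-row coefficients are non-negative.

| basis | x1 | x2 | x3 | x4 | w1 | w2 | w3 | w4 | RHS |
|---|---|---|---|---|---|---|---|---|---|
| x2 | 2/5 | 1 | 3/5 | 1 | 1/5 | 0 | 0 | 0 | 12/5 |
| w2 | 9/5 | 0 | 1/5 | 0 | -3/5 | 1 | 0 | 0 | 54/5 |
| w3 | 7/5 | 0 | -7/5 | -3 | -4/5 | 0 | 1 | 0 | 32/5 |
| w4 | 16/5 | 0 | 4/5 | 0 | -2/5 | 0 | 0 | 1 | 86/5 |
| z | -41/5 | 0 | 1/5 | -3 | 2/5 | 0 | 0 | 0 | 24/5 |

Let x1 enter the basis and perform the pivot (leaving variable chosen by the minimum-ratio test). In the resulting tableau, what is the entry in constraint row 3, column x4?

-15/7

Ratio test on column x1 — row 1: (12/5)/(2/5) = 6; row 2: (54/5)/(9/5) = 6; row 3: (32/5)/(7/5) = 32/7; row 4: (86/5)/(16/5) = 43/8. Minimum is 32/7 at row 3 (w3 leaves); pivot element 7/5.
Divide row 3 by 7/5; eliminate column x1 from the other rows.
In the new row 3, the x4 entry is the old entry divided by the pivot: (-3)/(7/5) = -15/7.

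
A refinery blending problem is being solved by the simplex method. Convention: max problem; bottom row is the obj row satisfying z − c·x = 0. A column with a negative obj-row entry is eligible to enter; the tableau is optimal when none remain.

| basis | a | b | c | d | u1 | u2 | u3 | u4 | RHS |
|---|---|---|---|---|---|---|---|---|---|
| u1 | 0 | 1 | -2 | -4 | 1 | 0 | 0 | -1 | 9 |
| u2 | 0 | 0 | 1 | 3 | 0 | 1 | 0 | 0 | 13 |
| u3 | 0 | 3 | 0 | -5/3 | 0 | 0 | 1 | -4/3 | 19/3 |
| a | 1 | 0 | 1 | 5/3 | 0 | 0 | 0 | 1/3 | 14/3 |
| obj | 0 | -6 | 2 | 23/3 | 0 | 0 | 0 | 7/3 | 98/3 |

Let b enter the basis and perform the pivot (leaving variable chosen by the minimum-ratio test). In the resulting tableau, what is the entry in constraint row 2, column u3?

Ratio test on column b — row 1: 9/1 = 9; row 2: entry 0 ≤ 0; row 3: (19/3)/3 = 19/9; row 4: entry 0 ≤ 0. Minimum is 19/9 at row 3 (u3 leaves); pivot element 3.
Divide row 3 by 3; eliminate column b from the other rows.
Row 2 update in column u3: 0 − 0·(1/3) = 0.

0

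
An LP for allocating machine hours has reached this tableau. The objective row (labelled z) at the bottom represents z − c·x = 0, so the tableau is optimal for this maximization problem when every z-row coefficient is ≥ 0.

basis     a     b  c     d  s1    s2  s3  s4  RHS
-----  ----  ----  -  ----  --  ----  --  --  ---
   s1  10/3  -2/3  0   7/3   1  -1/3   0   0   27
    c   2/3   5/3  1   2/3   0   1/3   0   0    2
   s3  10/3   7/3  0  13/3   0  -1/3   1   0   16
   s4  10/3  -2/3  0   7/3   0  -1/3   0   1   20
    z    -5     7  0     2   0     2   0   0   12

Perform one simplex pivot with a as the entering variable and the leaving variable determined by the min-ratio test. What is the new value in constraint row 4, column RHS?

10

Ratio test on column a — row 1: 27/(10/3) = 81/10; row 2: 2/(2/3) = 3; row 3: 16/(10/3) = 24/5; row 4: 20/(10/3) = 6. Minimum is 3 at row 2 (c leaves); pivot element 2/3.
Divide row 2 by 2/3; eliminate column a from the other rows.
Row 4 update in column RHS: 20 − (10/3)·3 = 10.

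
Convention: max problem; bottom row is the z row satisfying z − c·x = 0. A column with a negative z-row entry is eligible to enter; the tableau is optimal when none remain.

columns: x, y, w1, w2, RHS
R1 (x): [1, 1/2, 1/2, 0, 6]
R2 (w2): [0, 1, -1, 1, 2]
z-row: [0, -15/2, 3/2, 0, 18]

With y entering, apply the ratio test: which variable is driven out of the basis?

Column y entries and ratios — x: 6/(1/2) = 12; w2: 2/1 = 2.
Smallest ratio is 2 in the row of w2, so w2 leaves.

w2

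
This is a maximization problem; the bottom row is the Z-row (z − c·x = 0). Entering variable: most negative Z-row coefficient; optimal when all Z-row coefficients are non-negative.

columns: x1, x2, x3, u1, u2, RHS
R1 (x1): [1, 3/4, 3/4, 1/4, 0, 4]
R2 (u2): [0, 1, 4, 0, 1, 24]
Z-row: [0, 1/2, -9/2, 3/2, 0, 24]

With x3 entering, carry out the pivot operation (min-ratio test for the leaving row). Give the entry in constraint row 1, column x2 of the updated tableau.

1

Ratio test on column x3 — row 1: 4/(3/4) = 16/3; row 2: 24/4 = 6. Minimum is 16/3 at row 1 (x1 leaves); pivot element 3/4.
Divide row 1 by 3/4; eliminate column x3 from the other rows.
In the new row 1, the x2 entry is the old entry divided by the pivot: (3/4)/(3/4) = 1.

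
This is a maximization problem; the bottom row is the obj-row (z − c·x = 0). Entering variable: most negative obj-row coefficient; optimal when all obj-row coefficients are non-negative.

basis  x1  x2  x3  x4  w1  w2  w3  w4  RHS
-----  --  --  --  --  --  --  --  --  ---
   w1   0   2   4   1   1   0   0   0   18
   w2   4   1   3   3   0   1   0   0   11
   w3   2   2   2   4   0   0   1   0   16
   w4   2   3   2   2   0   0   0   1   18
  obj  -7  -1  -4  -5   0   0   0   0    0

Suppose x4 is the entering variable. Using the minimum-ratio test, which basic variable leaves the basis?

w2

Column x4 entries and ratios — w1: 18/1 = 18; w2: 11/3 = 11/3; w3: 16/4 = 4; w4: 18/2 = 9.
Smallest ratio is 11/3 in the row of w2, so w2 leaves.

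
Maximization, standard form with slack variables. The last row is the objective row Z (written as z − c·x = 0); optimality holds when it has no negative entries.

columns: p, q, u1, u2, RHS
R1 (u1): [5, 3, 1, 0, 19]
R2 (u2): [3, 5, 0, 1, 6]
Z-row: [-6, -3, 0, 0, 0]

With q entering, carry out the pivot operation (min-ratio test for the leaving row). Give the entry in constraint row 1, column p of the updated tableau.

Ratio test on column q — row 1: 19/3 = 19/3; row 2: 6/5 = 6/5. Minimum is 6/5 at row 2 (u2 leaves); pivot element 5.
Divide row 2 by 5; eliminate column q from the other rows.
Row 1 update in column p: 5 − 3·(3/5) = 16/5.

16/5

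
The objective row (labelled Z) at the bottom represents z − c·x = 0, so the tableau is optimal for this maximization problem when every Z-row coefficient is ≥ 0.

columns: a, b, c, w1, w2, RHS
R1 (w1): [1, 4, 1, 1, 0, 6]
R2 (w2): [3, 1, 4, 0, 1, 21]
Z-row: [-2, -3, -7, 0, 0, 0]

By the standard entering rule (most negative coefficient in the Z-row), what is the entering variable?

c

Negative Z-row entries: a: -2, b: -3, c: -7.
The most negative is -7 in column c, so c enters.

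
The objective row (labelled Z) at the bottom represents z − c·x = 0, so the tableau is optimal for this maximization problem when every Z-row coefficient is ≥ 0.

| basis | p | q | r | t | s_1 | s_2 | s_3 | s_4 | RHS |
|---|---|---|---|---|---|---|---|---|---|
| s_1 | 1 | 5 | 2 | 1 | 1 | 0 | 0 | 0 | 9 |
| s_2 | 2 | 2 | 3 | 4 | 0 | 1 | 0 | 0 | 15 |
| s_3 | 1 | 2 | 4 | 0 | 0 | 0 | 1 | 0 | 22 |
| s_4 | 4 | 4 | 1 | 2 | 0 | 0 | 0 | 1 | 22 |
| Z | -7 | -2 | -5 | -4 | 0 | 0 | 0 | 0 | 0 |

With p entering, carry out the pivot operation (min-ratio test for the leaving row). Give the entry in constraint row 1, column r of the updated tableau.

7/4

Ratio test on column p — row 1: 9/1 = 9; row 2: 15/2 = 15/2; row 3: 22/1 = 22; row 4: 22/4 = 11/2. Minimum is 11/2 at row 4 (s_4 leaves); pivot element 4.
Divide row 4 by 4; eliminate column p from the other rows.
Row 1 update in column r: 2 − 1·(1/4) = 7/4.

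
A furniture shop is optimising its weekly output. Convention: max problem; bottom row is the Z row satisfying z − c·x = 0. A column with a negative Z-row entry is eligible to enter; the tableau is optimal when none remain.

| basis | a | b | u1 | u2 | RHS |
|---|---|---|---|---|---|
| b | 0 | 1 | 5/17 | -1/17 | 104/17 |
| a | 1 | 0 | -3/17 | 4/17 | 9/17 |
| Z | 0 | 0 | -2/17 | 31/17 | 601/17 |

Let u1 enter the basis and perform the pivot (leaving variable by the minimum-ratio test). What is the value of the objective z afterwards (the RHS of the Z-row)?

189/5

Ratio test on column u1 — row 1: (104/17)/(5/17) = 104/5; row 2: entry -3/17 ≤ 0. Minimum is 104/5 at row 1 (b leaves); pivot element 5/17.
Pivot on row 1; the Z-row RHS becomes 601/17 − (-2/17)·(104/5) = 189/5.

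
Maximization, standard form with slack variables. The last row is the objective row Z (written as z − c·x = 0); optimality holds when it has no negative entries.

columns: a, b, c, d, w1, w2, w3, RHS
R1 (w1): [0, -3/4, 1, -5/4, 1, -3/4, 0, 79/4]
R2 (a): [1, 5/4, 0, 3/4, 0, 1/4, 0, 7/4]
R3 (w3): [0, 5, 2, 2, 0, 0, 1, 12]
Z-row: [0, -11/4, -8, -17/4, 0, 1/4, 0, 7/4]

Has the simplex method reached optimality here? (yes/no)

no

The Z-row has a negative entry -8 in column c, so it is not optimal.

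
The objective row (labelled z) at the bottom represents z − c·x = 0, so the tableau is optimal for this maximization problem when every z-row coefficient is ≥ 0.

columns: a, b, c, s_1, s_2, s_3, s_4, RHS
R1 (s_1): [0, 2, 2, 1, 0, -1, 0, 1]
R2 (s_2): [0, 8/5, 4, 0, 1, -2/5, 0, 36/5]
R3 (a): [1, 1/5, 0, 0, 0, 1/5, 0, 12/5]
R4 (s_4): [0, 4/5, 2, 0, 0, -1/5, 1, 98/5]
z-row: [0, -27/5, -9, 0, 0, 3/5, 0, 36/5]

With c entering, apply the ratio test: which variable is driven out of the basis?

Column c entries and ratios — s_1: 1/2 = 1/2; s_2: (36/5)/4 = 9/5; a: 0 ≤ 0, skip; s_4: (98/5)/2 = 49/5.
Smallest ratio is 1/2 in the row of s_1, so s_1 leaves.

s_1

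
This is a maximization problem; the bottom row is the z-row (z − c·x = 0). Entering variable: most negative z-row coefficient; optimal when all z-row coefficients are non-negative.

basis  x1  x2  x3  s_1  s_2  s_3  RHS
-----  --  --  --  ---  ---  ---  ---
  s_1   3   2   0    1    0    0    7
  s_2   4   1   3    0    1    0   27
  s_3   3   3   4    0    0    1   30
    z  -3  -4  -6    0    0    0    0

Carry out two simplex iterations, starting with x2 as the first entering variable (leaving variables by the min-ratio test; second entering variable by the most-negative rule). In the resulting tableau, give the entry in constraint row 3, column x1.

-3/8

Ratio test on column x2 — row 1: 7/2 = 7/2; row 2: 27/1 = 27; row 3: 30/3 = 10. Minimum is 7/2 at row 1 (s_1 leaves); pivot element 2.
Divide row 1 by 2; eliminate column x2 from the other rows.
Second iteration: most negative z-row entry is -6 in column x3, so x3 enters.
Ratio test on column x3 — row 1: entry 0 ≤ 0; row 2: (47/2)/3 = 47/6; row 3: (39/2)/4 = 39/8. Minimum is 39/8 at row 3 (s_3 leaves); pivot element 4.
Divide row 3 by 4; eliminate column x3 from the other rows.
After both pivots, the entry at constraint row 3, column x1 is -3/8.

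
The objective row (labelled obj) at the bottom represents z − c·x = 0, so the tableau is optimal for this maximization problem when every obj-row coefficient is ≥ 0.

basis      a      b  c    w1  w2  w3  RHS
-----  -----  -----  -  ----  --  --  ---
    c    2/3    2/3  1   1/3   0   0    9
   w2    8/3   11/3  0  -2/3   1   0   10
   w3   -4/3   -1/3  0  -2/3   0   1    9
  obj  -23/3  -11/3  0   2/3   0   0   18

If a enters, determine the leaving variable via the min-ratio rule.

w2

Column a entries and ratios — c: 9/(2/3) = 27/2; w2: 10/(8/3) = 15/4; w3: -4/3 ≤ 0, skip.
Smallest ratio is 15/4 in the row of w2, so w2 leaves.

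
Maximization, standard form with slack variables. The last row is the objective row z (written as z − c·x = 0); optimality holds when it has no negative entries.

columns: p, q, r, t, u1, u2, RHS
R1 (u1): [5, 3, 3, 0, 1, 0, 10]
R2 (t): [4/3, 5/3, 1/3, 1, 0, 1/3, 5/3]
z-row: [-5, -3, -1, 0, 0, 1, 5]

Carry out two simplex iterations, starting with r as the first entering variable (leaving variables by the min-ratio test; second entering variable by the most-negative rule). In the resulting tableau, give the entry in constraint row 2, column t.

Ratio test on column r — row 1: 10/3 = 10/3; row 2: (5/3)/(1/3) = 5. Minimum is 10/3 at row 1 (u1 leaves); pivot element 3.
Divide row 1 by 3; eliminate column r from the other rows.
Second iteration: most negative z-row entry is -10/3 in column p, so p enters.
Ratio test on column p — row 1: (10/3)/(5/3) = 2; row 2: (5/9)/(7/9) = 5/7. Minimum is 5/7 at row 2 (t leaves); pivot element 7/9.
Divide row 2 by 7/9; eliminate column p from the other rows.
After both pivots, the entry at constraint row 2, column t is 9/7.

9/7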